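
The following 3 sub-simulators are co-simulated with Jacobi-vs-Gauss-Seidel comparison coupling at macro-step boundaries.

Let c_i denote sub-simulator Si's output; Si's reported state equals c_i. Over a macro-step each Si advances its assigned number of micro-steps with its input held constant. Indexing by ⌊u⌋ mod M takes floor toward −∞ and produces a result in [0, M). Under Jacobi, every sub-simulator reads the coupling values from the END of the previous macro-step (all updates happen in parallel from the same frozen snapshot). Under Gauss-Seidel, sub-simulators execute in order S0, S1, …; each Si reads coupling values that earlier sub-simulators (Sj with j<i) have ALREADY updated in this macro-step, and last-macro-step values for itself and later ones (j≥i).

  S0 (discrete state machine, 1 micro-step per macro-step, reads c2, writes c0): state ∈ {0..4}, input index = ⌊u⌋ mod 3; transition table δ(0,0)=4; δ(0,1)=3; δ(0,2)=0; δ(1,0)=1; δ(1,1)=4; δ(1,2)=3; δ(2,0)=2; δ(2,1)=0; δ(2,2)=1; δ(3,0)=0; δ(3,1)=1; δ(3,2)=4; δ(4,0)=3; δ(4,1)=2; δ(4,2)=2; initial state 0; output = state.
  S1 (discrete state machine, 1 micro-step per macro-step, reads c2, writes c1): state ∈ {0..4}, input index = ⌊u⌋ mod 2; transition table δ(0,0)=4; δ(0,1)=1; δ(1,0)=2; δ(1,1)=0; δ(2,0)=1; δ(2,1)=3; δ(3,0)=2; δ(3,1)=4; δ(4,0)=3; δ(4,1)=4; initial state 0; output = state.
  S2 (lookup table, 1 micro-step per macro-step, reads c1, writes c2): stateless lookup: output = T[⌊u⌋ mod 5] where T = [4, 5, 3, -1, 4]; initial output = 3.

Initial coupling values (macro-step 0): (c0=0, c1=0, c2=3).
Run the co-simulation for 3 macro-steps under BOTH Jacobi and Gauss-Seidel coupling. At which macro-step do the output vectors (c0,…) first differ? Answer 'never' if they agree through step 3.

[Jacobi] macro 1: S0 reads c2=3 → after 1×micro: 4; S1 reads c2=3 → after 1×micro: 1; S2 reads c1=0 → after 1×micro: 4 ⇒ (c0=4, c1=1, c2=4)
[Jacobi] macro 2: S0 reads c2=4 → after 1×micro: 2; S1 reads c2=4 → after 1×micro: 2; S2 reads c1=1 → after 1×micro: 5 ⇒ (c0=2, c1=2, c2=5)
[Jacobi] macro 3: S0 reads c2=5 → after 1×micro: 1; S1 reads c2=5 → after 1×micro: 3; S2 reads c1=2 → after 1×micro: 3 ⇒ (c0=1, c1=3, c2=3)
[Gauss-Seidel] macro 1: S0 reads c2=3 → after 1×micro: 4; S1 reads c2=3 → after 1×micro: 1; S2 reads c1=1 → after 1×micro: 5 ⇒ (c0=4, c1=1, c2=5)
[Gauss-Seidel] macro 2: S0 reads c2=5 → after 1×micro: 2; S1 reads c2=5 → after 1×micro: 0; S2 reads c1=0 → after 1×micro: 4 ⇒ (c0=2, c1=0, c2=4)
[Gauss-Seidel] macro 3: S0 reads c2=4 → after 1×micro: 0; S1 reads c2=4 → after 1×micro: 4; S2 reads c1=4 → after 1×micro: 4 ⇒ (c0=0, c1=4, c2=4)

first divergence at macro-step: 1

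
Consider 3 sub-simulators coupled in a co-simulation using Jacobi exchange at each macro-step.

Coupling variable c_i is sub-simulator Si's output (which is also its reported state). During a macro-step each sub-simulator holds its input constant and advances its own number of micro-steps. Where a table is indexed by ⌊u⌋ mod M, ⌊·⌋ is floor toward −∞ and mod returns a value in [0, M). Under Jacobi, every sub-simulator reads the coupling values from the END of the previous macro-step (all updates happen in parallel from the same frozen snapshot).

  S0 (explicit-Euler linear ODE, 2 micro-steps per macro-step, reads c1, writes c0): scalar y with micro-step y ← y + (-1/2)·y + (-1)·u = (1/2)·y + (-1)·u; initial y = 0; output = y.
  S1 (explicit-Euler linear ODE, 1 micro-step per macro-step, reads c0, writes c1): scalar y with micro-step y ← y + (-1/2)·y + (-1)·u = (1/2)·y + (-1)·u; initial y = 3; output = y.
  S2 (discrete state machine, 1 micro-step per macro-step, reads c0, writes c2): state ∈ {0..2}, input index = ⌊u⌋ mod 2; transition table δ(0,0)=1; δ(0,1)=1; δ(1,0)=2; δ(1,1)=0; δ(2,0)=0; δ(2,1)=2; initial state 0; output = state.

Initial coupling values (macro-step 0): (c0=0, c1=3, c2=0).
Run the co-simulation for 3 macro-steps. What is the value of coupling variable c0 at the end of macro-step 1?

macro 1: S0 reads c1=3 → after 2×micro: -9/2; S1 reads c0=0 → after 1×micro: 3/2; S2 reads c0=0 → after 1×micro: 1 ⇒ (c0=-9/2, c1=3/2, c2=1)
macro 2: S0 reads c1=3/2 → after 2×micro: -27/8; S1 reads c0=-9/2 → after 1×micro: 21/4; S2 reads c0=-9/2 → after 1×micro: 0 ⇒ (c0=-27/8, c1=21/4, c2=0)
macro 3: S0 reads c1=21/4 → after 2×micro: -279/32; S1 reads c0=-27/8 → after 1×micro: 6; S2 reads c0=-27/8 → after 1×micro: 1 ⇒ (c0=-279/32, c1=6, c2=1)

c0 at macro-step 1 = -9/2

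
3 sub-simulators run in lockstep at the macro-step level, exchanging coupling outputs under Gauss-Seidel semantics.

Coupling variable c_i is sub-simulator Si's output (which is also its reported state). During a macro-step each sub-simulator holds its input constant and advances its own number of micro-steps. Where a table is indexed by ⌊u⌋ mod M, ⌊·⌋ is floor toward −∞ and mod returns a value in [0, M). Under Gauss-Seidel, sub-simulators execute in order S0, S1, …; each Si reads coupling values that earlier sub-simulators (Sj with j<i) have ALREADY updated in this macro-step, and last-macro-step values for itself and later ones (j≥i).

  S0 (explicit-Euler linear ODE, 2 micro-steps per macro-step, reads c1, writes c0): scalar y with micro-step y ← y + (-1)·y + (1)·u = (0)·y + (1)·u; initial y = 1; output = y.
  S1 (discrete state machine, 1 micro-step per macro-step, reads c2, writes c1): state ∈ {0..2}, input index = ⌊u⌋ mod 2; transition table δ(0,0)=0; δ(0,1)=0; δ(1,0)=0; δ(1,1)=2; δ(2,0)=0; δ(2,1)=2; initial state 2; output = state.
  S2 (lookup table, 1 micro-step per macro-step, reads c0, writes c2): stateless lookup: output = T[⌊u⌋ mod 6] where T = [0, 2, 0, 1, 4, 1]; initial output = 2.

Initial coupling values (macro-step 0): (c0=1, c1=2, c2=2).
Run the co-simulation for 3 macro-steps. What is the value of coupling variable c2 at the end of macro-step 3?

macro 1: S0 reads c1=2 → after 2×micro: 2; S1 reads c2=2 → after 1×micro: 0; S2 reads c0=2 → after 1×micro: 0 ⇒ (c0=2, c1=0, c2=0)
macro 2: S0 reads c1=0 → after 2×micro: 0; S1 reads c2=0 → after 1×micro: 0; S2 reads c0=0 → after 1×micro: 0 ⇒ (c0=0, c1=0, c2=0)
macro 3: S0 reads c1=0 → after 2×micro: 0; S1 reads c2=0 → after 1×micro: 0; S2 reads c0=0 → after 1×micro: 0 ⇒ (c0=0, c1=0, c2=0)

c2 at macro-step 3 = 0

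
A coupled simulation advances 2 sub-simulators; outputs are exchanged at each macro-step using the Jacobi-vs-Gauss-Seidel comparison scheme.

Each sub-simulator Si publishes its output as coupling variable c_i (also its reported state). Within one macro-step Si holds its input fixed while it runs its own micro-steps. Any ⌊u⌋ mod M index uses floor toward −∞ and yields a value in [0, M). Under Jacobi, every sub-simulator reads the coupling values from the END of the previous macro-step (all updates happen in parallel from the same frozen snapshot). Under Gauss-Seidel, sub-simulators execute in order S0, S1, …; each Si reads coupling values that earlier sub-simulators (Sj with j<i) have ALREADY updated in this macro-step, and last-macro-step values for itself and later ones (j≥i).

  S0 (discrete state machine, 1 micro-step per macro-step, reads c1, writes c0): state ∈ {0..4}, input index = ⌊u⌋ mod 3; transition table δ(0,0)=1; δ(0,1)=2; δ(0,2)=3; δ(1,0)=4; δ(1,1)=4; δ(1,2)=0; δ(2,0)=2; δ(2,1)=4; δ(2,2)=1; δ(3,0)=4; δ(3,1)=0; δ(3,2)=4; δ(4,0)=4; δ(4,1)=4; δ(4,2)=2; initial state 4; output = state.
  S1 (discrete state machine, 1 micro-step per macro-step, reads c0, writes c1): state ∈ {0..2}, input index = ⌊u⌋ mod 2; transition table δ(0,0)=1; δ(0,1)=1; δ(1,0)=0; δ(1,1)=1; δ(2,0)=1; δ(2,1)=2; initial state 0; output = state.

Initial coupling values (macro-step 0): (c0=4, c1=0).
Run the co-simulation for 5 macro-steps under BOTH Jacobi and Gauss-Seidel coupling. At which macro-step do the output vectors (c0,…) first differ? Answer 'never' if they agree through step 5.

[Jacobi] macro 1: S0 reads c1=0 → after 1×micro: 4; S1 reads c0=4 → after 1×micro: 1 ⇒ (c0=4, c1=1)
[Jacobi] macro 2: S0 reads c1=1 → after 1×micro: 4; S1 reads c0=4 → after 1×micro: 0 ⇒ (c0=4, c1=0)
[Jacobi] macro 3: S0 reads c1=0 → after 1×micro: 4; S1 reads c0=4 → after 1×micro: 1 ⇒ (c0=4, c1=1)
[Jacobi] macro 4: S0 reads c1=1 → after 1×micro: 4; S1 reads c0=4 → after 1×micro: 0 ⇒ (c0=4, c1=0)
[Jacobi] macro 5: S0 reads c1=0 → after 1×micro: 4; S1 reads c0=4 → after 1×micro: 1 ⇒ (c0=4, c1=1)
[Gauss-Seidel] macro 1: S0 reads c1=0 → after 1×micro: 4; S1 reads c0=4 → after 1×micro: 1 ⇒ (c0=4, c1=1)
[Gauss-Seidel] macro 2: S0 reads c1=1 → after 1×micro: 4; S1 reads c0=4 → after 1×micro: 0 ⇒ (c0=4, c1=0)
[Gauss-Seidel] macro 3: S0 reads c1=0 → after 1×micro: 4; S1 reads c0=4 → after 1×micro: 1 ⇒ (c0=4, c1=1)
[Gauss-Seidel] macro 4: S0 reads c1=1 → after 1×micro: 4; S1 reads c0=4 → after 1×micro: 0 ⇒ (c0=4, c1=0)
[Gauss-Seidel] macro 5: S0 reads c1=0 → after 1×micro: 4; S1 reads c0=4 → after 1×micro: 1 ⇒ (c0=4, c1=1)

first divergence at macro-step: never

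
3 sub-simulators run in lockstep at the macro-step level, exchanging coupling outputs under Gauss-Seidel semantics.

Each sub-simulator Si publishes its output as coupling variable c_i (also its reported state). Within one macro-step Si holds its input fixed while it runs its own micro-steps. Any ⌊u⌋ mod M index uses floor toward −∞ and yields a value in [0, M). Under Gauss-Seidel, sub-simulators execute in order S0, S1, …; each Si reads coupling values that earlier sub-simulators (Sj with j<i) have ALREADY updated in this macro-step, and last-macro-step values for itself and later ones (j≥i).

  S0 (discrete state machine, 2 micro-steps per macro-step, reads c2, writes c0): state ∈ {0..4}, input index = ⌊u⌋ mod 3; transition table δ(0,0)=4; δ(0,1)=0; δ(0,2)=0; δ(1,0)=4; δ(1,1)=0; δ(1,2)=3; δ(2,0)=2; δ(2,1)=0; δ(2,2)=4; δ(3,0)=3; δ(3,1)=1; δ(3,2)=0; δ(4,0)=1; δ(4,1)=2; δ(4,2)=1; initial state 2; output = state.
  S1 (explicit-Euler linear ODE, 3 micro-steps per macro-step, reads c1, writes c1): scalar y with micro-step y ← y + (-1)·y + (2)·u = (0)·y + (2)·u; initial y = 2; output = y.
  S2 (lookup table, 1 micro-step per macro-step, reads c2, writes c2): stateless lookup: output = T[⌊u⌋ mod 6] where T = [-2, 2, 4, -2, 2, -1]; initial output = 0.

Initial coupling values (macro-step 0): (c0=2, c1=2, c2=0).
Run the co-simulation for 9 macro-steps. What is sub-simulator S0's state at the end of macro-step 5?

S0 state at macro-step 5 = 0

macro 1: S0 reads c2=0 → after 2×micro: 2; S1 reads c1=2 → after 3×micro: 4; S2 reads c2=0 → after 1×micro: -2 ⇒ (c0=2, c1=4, c2=-2)
macro 2: S0 reads c2=-2 → after 2×micro: 0; S1 reads c1=4 → after 3×micro: 8; S2 reads c2=-2 → after 1×micro: 2 ⇒ (c0=0, c1=8, c2=2)
macro 3: S0 reads c2=2 → after 2×micro: 0; S1 reads c1=8 → after 3×micro: 16; S2 reads c2=2 → after 1×micro: 4 ⇒ (c0=0, c1=16, c2=4)
macro 4: S0 reads c2=4 → after 2×micro: 0; S1 reads c1=16 → after 3×micro: 32; S2 reads c2=4 → after 1×micro: 2 ⇒ (c0=0, c1=32, c2=2)
macro 5: S0 reads c2=2 → after 2×micro: 0; S1 reads c1=32 → after 3×micro: 64; S2 reads c2=2 → after 1×micro: 4 ⇒ (c0=0, c1=64, c2=4)
macro 6: S0 reads c2=4 → after 2×micro: 0; S1 reads c1=64 → after 3×micro: 128; S2 reads c2=4 → after 1×micro: 2 ⇒ (c0=0, c1=128, c2=2)
macro 7: S0 reads c2=2 → after 2×micro: 0; S1 reads c1=128 → after 3×micro: 256; S2 reads c2=2 → after 1×micro: 4 ⇒ (c0=0, c1=256, c2=4)
macro 8: S0 reads c2=4 → after 2×micro: 0; S1 reads c1=256 → after 3×micro: 512; S2 reads c2=4 → after 1×micro: 2 ⇒ (c0=0, c1=512, c2=2)
macro 9: S0 reads c2=2 → after 2×micro: 0; S1 reads c1=512 → after 3×micro: 1024; S2 reads c2=2 → after 1×micro: 4 ⇒ (c0=0, c1=1024, c2=4)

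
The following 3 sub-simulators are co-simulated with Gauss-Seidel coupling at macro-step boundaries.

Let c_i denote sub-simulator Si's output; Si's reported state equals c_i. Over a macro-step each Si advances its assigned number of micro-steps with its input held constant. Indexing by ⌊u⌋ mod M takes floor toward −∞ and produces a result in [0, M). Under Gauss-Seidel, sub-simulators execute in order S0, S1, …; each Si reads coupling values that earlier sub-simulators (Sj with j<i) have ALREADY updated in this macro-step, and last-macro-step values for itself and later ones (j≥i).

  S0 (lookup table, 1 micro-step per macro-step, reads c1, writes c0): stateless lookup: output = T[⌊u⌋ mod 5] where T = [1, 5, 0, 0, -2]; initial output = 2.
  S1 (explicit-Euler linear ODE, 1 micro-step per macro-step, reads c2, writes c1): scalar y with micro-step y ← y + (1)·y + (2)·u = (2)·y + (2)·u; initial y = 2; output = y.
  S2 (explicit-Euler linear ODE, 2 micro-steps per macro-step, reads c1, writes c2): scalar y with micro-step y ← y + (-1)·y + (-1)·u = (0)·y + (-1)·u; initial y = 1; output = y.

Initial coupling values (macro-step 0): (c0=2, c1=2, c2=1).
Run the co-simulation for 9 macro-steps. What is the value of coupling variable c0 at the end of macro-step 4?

macro 1: S0 reads c1=2 → after 1×micro: 0; S1 reads c2=1 → after 1×micro: 6; S2 reads c1=6 → after 2×micro: -6 ⇒ (c0=0, c1=6, c2=-6)
macro 2: S0 reads c1=6 → after 1×micro: 5; S1 reads c2=-6 → after 1×micro: 0; S2 reads c1=0 → after 2×micro: 0 ⇒ (c0=5, c1=0, c2=0)
macro 3: S0 reads c1=0 → after 1×micro: 1; S1 reads c2=0 → after 1×micro: 0; S2 reads c1=0 → after 2×micro: 0 ⇒ (c0=1, c1=0, c2=0)
macro 4: S0 reads c1=0 → after 1×micro: 1; S1 reads c2=0 → after 1×micro: 0; S2 reads c1=0 → after 2×micro: 0 ⇒ (c0=1, c1=0, c2=0)
macro 5: S0 reads c1=0 → after 1×micro: 1; S1 reads c2=0 → after 1×micro: 0; S2 reads c1=0 → after 2×micro: 0 ⇒ (c0=1, c1=0, c2=0)
macro 6: S0 reads c1=0 → after 1×micro: 1; S1 reads c2=0 → after 1×micro: 0; S2 reads c1=0 → after 2×micro: 0 ⇒ (c0=1, c1=0, c2=0)
macro 7: S0 reads c1=0 → after 1×micro: 1; S1 reads c2=0 → after 1×micro: 0; S2 reads c1=0 → after 2×micro: 0 ⇒ (c0=1, c1=0, c2=0)
macro 8: S0 reads c1=0 → after 1×micro: 1; S1 reads c2=0 → after 1×micro: 0; S2 reads c1=0 → after 2×micro: 0 ⇒ (c0=1, c1=0, c2=0)
macro 9: S0 reads c1=0 → after 1×micro: 1; S1 reads c2=0 → after 1×micro: 0; S2 reads c1=0 → after 2×micro: 0 ⇒ (c0=1, c1=0, c2=0)

c0 at macro-step 4 = 1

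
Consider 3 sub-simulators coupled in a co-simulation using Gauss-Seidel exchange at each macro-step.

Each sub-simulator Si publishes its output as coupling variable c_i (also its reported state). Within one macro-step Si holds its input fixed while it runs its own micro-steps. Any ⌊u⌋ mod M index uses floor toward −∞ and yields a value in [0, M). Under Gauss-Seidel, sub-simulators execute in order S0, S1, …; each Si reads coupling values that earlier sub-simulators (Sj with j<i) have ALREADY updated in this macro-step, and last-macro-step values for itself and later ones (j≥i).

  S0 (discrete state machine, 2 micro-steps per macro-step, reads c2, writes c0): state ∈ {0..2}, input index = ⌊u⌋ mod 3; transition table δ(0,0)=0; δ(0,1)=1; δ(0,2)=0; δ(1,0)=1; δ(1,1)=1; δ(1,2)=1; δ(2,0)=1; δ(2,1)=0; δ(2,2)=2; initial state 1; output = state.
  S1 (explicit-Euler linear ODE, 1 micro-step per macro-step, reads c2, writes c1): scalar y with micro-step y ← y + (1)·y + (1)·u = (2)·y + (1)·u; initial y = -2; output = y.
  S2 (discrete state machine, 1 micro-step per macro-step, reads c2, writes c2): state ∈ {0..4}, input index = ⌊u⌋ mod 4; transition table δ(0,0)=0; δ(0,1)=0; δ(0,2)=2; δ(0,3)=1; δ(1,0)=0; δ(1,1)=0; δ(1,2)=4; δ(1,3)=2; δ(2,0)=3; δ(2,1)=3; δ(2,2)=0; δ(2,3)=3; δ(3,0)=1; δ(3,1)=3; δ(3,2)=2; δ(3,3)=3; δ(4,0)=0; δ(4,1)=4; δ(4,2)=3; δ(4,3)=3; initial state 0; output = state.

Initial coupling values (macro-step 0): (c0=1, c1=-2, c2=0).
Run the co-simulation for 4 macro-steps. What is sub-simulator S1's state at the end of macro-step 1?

macro 1: S0 reads c2=0 → after 2×micro: 1; S1 reads c2=0 → after 1×micro: -4; S2 reads c2=0 → after 1×micro: 0 ⇒ (c0=1, c1=-4, c2=0)
macro 2: S0 reads c2=0 → after 2×micro: 1; S1 reads c2=0 → after 1×micro: -8; S2 reads c2=0 → after 1×micro: 0 ⇒ (c0=1, c1=-8, c2=0)
macro 3: S0 reads c2=0 → after 2×micro: 1; S1 reads c2=0 → after 1×micro: -16; S2 reads c2=0 → after 1×micro: 0 ⇒ (c0=1, c1=-16, c2=0)
macro 4: S0 reads c2=0 → after 2×micro: 1; S1 reads c2=0 → after 1×micro: -32; S2 reads c2=0 → after 1×micro: 0 ⇒ (c0=1, c1=-32, c2=0)

S1 state at macro-step 1 = -4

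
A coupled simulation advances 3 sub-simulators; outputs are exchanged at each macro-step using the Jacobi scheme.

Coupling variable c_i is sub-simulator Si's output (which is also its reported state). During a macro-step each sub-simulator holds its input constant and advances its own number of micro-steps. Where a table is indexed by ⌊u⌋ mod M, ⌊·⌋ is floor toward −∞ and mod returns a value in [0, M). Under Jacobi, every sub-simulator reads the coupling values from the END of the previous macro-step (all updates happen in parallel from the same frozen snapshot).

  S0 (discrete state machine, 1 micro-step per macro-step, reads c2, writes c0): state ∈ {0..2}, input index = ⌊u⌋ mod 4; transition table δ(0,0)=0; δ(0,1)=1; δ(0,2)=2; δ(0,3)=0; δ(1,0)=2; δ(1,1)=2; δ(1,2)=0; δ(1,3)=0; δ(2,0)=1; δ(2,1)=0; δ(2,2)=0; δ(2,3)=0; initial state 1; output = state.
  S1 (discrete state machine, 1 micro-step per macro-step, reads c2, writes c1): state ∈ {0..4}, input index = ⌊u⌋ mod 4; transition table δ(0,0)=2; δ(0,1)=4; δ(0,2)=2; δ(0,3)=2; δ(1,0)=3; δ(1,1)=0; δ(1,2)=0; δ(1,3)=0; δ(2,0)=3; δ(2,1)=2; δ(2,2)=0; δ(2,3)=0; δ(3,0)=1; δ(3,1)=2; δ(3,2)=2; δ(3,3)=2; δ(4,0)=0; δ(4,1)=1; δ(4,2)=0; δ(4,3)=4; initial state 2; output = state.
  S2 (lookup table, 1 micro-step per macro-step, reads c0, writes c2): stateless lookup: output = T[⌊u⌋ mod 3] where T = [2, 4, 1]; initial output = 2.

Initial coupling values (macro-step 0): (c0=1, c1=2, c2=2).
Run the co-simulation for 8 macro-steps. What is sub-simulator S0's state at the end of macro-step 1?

macro 1: S0 reads c2=2 → after 1×micro: 0; S1 reads c2=2 → after 1×micro: 0; S2 reads c0=1 → after 1×micro: 4 ⇒ (c0=0, c1=0, c2=4)
macro 2: S0 reads c2=4 → after 1×micro: 0; S1 reads c2=4 → after 1×micro: 2; S2 reads c0=0 → after 1×micro: 2 ⇒ (c0=0, c1=2, c2=2)
macro 3: S0 reads c2=2 → after 1×micro: 2; S1 reads c2=2 → after 1×micro: 0; S2 reads c0=0 → after 1×micro: 2 ⇒ (c0=2, c1=0, c2=2)
macro 4: S0 reads c2=2 → after 1×micro: 0; S1 reads c2=2 → after 1×micro: 2; S2 reads c0=2 → after 1×micro: 1 ⇒ (c0=0, c1=2, c2=1)
macro 5: S0 reads c2=1 → after 1×micro: 1; S1 reads c2=1 → after 1×micro: 2; S2 reads c0=0 → after 1×micro: 2 ⇒ (c0=1, c1=2, c2=2)
macro 6: S0 reads c2=2 → after 1×micro: 0; S1 reads c2=2 → after 1×micro: 0; S2 reads c0=1 → after 1×micro: 4 ⇒ (c0=0, c1=0, c2=4)
macro 7: S0 reads c2=4 → after 1×micro: 0; S1 reads c2=4 → after 1×micro: 2; S2 reads c0=0 → after 1×micro: 2 ⇒ (c0=0, c1=2, c2=2)
macro 8: S0 reads c2=2 → after 1×micro: 2; S1 reads c2=2 → after 1×micro: 0; S2 reads c0=0 → after 1×micro: 2 ⇒ (c0=2, c1=0, c2=2)

S0 state at macro-step 1 = 0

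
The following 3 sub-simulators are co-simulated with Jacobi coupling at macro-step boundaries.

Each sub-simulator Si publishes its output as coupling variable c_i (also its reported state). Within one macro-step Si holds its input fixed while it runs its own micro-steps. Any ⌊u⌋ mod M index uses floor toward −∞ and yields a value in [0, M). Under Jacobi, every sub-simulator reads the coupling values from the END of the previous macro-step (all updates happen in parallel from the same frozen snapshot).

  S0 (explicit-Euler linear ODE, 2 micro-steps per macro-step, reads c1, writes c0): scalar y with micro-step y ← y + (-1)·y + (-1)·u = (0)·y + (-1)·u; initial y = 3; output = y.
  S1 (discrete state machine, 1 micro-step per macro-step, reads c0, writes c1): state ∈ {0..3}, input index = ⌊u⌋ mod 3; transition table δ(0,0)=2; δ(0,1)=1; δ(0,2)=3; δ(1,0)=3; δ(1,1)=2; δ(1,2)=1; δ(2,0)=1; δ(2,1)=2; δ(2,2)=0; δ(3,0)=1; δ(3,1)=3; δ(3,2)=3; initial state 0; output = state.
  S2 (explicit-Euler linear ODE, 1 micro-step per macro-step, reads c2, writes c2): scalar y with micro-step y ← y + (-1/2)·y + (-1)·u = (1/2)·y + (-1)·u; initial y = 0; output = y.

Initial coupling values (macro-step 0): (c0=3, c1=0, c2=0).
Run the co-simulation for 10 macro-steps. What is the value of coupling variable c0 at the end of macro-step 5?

macro 1: S0 reads c1=0 → after 2×micro: 0; S1 reads c0=3 → after 1×micro: 2; S2 reads c2=0 → after 1×micro: 0 ⇒ (c0=0, c1=2, c2=0)
macro 2: S0 reads c1=2 → after 2×micro: -2; S1 reads c0=0 → after 1×micro: 1; S2 reads c2=0 → after 1×micro: 0 ⇒ (c0=-2, c1=1, c2=0)
macro 3: S0 reads c1=1 → after 2×micro: -1; S1 reads c0=-2 → after 1×micro: 2; S2 reads c2=0 → after 1×micro: 0 ⇒ (c0=-1, c1=2, c2=0)
macro 4: S0 reads c1=2 → after 2×micro: -2; S1 reads c0=-1 → after 1×micro: 0; S2 reads c2=0 → after 1×micro: 0 ⇒ (c0=-2, c1=0, c2=0)
macro 5: S0 reads c1=0 → after 2×micro: 0; S1 reads c0=-2 → after 1×micro: 1; S2 reads c2=0 → after 1×micro: 0 ⇒ (c0=0, c1=1, c2=0)
macro 6: S0 reads c1=1 → after 2×micro: -1; S1 reads c0=0 → after 1×micro: 3; S2 reads c2=0 → after 1×micro: 0 ⇒ (c0=-1, c1=3, c2=0)
macro 7: S0 reads c1=3 → after 2×micro: -3; S1 reads c0=-1 → after 1×micro: 3; S2 reads c2=0 → after 1×micro: 0 ⇒ (c0=-3, c1=3, c2=0)
macro 8: S0 reads c1=3 → after 2×micro: -3; S1 reads c0=-3 → after 1×micro: 1; S2 reads c2=0 → after 1×micro: 0 ⇒ (c0=-3, c1=1, c2=0)
macro 9: S0 reads c1=1 → after 2×micro: -1; S1 reads c0=-3 → after 1×micro: 3; S2 reads c2=0 → after 1×micro: 0 ⇒ (c0=-1, c1=3, c2=0)
macro 10: S0 reads c1=3 → after 2×micro: -3; S1 reads c0=-1 → after 1×micro: 3; S2 reads c2=0 → after 1×micro: 0 ⇒ (c0=-3, c1=3, c2=0)

c0 at macro-step 5 = 0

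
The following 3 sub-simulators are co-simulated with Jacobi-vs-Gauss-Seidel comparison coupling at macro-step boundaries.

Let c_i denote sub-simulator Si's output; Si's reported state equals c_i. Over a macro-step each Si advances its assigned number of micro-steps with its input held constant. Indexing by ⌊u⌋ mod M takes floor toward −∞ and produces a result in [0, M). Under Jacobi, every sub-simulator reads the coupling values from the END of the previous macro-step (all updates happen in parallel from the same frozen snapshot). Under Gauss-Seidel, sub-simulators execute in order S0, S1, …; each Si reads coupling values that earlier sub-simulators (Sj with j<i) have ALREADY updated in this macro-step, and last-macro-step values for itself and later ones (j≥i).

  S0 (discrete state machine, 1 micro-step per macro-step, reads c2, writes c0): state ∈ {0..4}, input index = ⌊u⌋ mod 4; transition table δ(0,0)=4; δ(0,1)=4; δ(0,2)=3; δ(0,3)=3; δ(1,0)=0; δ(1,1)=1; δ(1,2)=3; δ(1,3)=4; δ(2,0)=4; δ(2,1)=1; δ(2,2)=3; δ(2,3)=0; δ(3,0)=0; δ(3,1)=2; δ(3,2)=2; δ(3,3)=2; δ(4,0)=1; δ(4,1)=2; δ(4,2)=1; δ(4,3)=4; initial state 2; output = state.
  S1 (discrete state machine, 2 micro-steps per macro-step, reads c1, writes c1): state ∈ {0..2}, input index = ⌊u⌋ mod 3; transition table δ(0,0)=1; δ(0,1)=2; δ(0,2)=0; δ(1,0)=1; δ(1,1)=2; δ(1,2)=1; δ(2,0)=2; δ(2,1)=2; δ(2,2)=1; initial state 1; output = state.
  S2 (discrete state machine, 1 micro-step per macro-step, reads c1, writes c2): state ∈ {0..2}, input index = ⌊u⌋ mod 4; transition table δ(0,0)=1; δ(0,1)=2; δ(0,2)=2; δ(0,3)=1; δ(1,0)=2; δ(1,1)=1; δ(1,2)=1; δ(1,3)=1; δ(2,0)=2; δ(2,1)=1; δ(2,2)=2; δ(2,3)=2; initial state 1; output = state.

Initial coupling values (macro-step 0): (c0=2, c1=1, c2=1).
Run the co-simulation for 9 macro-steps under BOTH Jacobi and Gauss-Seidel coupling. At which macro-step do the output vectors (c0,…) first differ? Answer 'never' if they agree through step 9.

first divergence at macro-step: never

[Jacobi] macro 1: S0 reads c2=1 → after 1×micro: 1; S1 reads c1=1 → after 2×micro: 2; S2 reads c1=1 → after 1×micro: 1 ⇒ (c0=1, c1=2, c2=1)
[Jacobi] macro 2: S0 reads c2=1 → after 1×micro: 1; S1 reads c1=2 → after 2×micro: 1; S2 reads c1=2 → after 1×micro: 1 ⇒ (c0=1, c1=1, c2=1)
[Jacobi] macro 3: S0 reads c2=1 → after 1×micro: 1; S1 reads c1=1 → after 2×micro: 2; S2 reads c1=1 → after 1×micro: 1 ⇒ (c0=1, c1=2, c2=1)
[Jacobi] macro 4: S0 reads c2=1 → after 1×micro: 1; S1 reads c1=2 → after 2×micro: 1; S2 reads c1=2 → after 1×micro: 1 ⇒ (c0=1, c1=1, c2=1)
[Jacobi] macro 5: S0 reads c2=1 → after 1×micro: 1; S1 reads c1=1 → after 2×micro: 2; S2 reads c1=1 → after 1×micro: 1 ⇒ (c0=1, c1=2, c2=1)
[Jacobi] macro 6: S0 reads c2=1 → after 1×micro: 1; S1 reads c1=2 → after 2×micro: 1; S2 reads c1=2 → after 1×micro: 1 ⇒ (c0=1, c1=1, c2=1)
[Jacobi] macro 7: S0 reads c2=1 → after 1×micro: 1; S1 reads c1=1 → after 2×micro: 2; S2 reads c1=1 → after 1×micro: 1 ⇒ (c0=1, c1=2, c2=1)
[Jacobi] macro 8: S0 reads c2=1 → after 1×micro: 1; S1 reads c1=2 → after 2×micro: 1; S2 reads c1=2 → after 1×micro: 1 ⇒ (c0=1, c1=1, c2=1)
[Jacobi] macro 9: S0 reads c2=1 → after 1×micro: 1; S1 reads c1=1 → after 2×micro: 2; S2 reads c1=1 → after 1×micro: 1 ⇒ (c0=1, c1=2, c2=1)
[Gauss-Seidel] macro 1: S0 reads c2=1 → after 1×micro: 1; S1 reads c1=1 → after 2×micro: 2; S2 reads c1=2 → after 1×micro: 1 ⇒ (c0=1, c1=2, c2=1)
[Gauss-Seidel] macro 2: S0 reads c2=1 → after 1×micro: 1; S1 reads c1=2 → after 2×micro: 1; S2 reads c1=1 → after 1×micro: 1 ⇒ (c0=1, c1=1, c2=1)
[Gauss-Seidel] macro 3: S0 reads c2=1 → after 1×micro: 1; S1 reads c1=1 → after 2×micro: 2; S2 reads c1=2 → after 1×micro: 1 ⇒ (c0=1, c1=2, c2=1)
[Gauss-Seidel] macro 4: S0 reads c2=1 → after 1×micro: 1; S1 reads c1=2 → after 2×micro: 1; S2 reads c1=1 → after 1×micro: 1 ⇒ (c0=1, c1=1, c2=1)
[Gauss-Seidel] macro 5: S0 reads c2=1 → after 1×micro: 1; S1 reads c1=1 → after 2×micro: 2; S2 reads c1=2 → after 1×micro: 1 ⇒ (c0=1, c1=2, c2=1)
[Gauss-Seidel] macro 6: S0 reads c2=1 → after 1×micro: 1; S1 reads c1=2 → after 2×micro: 1; S2 reads c1=1 → after 1×micro: 1 ⇒ (c0=1, c1=1, c2=1)
[Gauss-Seidel] macro 7: S0 reads c2=1 → after 1×micro: 1; S1 reads c1=1 → after 2×micro: 2; S2 reads c1=2 → after 1×micro: 1 ⇒ (c0=1, c1=2, c2=1)
[Gauss-Seidel] macro 8: S0 reads c2=1 → after 1×micro: 1; S1 reads c1=2 → after 2×micro: 1; S2 reads c1=1 → after 1×micro: 1 ⇒ (c0=1, c1=1, c2=1)
[Gauss-Seidel] macro 9: S0 reads c2=1 → after 1×micro: 1; S1 reads c1=1 → after 2×micro: 2; S2 reads c1=2 → after 1×micro: 1 ⇒ (c0=1, c1=2, c2=1)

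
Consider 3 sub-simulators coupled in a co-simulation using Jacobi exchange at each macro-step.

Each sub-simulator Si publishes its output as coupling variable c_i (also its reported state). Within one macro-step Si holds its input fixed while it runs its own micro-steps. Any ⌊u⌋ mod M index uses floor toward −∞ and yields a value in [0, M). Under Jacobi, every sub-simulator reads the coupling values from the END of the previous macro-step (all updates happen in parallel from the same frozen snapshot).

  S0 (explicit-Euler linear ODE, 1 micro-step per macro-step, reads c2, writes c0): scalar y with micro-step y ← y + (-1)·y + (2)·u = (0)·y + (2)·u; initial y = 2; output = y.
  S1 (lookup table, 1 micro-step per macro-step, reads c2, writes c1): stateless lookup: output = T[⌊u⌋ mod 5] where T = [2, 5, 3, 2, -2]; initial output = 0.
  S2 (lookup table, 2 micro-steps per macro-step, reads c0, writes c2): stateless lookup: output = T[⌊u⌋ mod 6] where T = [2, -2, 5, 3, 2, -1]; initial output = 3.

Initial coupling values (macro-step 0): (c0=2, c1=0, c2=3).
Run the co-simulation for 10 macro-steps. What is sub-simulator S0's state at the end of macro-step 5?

macro 1: S0 reads c2=3 → after 1×micro: 6; S1 reads c2=3 → after 1×micro: 2; S2 reads c0=2 → after 2×micro: 5 ⇒ (c0=6, c1=2, c2=5)
macro 2: S0 reads c2=5 → after 1×micro: 10; S1 reads c2=5 → after 1×micro: 2; S2 reads c0=6 → after 2×micro: 2 ⇒ (c0=10, c1=2, c2=2)
macro 3: S0 reads c2=2 → after 1×micro: 4; S1 reads c2=2 → after 1×micro: 3; S2 reads c0=10 → after 2×micro: 2 ⇒ (c0=4, c1=3, c2=2)
macro 4: S0 reads c2=2 → after 1×micro: 4; S1 reads c2=2 → after 1×micro: 3; S2 reads c0=4 → after 2×micro: 2 ⇒ (c0=4, c1=3, c2=2)
macro 5: S0 reads c2=2 → after 1×micro: 4; S1 reads c2=2 → after 1×micro: 3; S2 reads c0=4 → after 2×micro: 2 ⇒ (c0=4, c1=3, c2=2)
macro 6: S0 reads c2=2 → after 1×micro: 4; S1 reads c2=2 → after 1×micro: 3; S2 reads c0=4 → after 2×micro: 2 ⇒ (c0=4, c1=3, c2=2)
macro 7: S0 reads c2=2 → after 1×micro: 4; S1 reads c2=2 → after 1×micro: 3; S2 reads c0=4 → after 2×micro: 2 ⇒ (c0=4, c1=3, c2=2)
macro 8: S0 reads c2=2 → after 1×micro: 4; S1 reads c2=2 → after 1×micro: 3; S2 reads c0=4 → after 2×micro: 2 ⇒ (c0=4, c1=3, c2=2)
macro 9: S0 reads c2=2 → after 1×micro: 4; S1 reads c2=2 → after 1×micro: 3; S2 reads c0=4 → after 2×micro: 2 ⇒ (c0=4, c1=3, c2=2)
macro 10: S0 reads c2=2 → after 1×micro: 4; S1 reads c2=2 → after 1×micro: 3; S2 reads c0=4 → after 2×micro: 2 ⇒ (c0=4, c1=3, c2=2)

S0 state at macro-step 5 = 4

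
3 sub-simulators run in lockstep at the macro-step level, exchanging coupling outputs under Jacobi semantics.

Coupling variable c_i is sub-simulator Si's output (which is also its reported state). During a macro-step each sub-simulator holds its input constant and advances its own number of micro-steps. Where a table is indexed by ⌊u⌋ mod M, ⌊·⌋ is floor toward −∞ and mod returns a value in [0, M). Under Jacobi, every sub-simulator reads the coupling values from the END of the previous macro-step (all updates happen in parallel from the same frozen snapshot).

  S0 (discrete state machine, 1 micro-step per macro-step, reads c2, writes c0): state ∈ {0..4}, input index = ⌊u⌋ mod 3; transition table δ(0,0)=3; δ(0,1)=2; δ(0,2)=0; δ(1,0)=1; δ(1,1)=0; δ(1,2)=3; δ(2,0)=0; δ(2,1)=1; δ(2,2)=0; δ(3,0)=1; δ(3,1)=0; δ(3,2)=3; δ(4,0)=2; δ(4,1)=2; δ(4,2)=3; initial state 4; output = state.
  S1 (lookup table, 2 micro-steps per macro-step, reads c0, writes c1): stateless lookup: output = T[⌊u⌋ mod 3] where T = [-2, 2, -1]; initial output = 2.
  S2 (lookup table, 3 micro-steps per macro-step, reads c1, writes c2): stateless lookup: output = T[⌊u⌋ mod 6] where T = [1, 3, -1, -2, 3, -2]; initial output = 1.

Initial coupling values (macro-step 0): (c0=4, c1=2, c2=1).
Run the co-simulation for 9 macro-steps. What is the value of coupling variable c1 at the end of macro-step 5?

c1 at macro-step 5 = -1

macro 1: S0 reads c2=1 → after 1×micro: 2; S1 reads c0=4 → after 2×micro: 2; S2 reads c1=2 → after 3×micro: -1 ⇒ (c0=2, c1=2, c2=-1)
macro 2: S0 reads c2=-1 → after 1×micro: 0; S1 reads c0=2 → after 2×micro: -1; S2 reads c1=2 → after 3×micro: -1 ⇒ (c0=0, c1=-1, c2=-1)
macro 3: S0 reads c2=-1 → after 1×micro: 0; S1 reads c0=0 → after 2×micro: -2; S2 reads c1=-1 → after 3×micro: -2 ⇒ (c0=0, c1=-2, c2=-2)
macro 4: S0 reads c2=-2 → after 1×micro: 2; S1 reads c0=0 → after 2×micro: -2; S2 reads c1=-2 → after 3×micro: 3 ⇒ (c0=2, c1=-2, c2=3)
macro 5: S0 reads c2=3 → after 1×micro: 0; S1 reads c0=2 → after 2×micro: -1; S2 reads c1=-2 → after 3×micro: 3 ⇒ (c0=0, c1=-1, c2=3)
macro 6: S0 reads c2=3 → after 1×micro: 3; S1 reads c0=0 → after 2×micro: -2; S2 reads c1=-1 → after 3×micro: -2 ⇒ (c0=3, c1=-2, c2=-2)
macro 7: S0 reads c2=-2 → after 1×micro: 0; S1 reads c0=3 → after 2×micro: -2; S2 reads c1=-2 → after 3×micro: 3 ⇒ (c0=0, c1=-2, c2=3)
macro 8: S0 reads c2=3 → after 1×micro: 3; S1 reads c0=0 → after 2×micro: -2; S2 reads c1=-2 → after 3×micro: 3 ⇒ (c0=3, c1=-2, c2=3)
macro 9: S0 reads c2=3 → after 1×micro: 1; S1 reads c0=3 → after 2×micro: -2; S2 reads c1=-2 → after 3×micro: 3 ⇒ (c0=1, c1=-2, c2=3)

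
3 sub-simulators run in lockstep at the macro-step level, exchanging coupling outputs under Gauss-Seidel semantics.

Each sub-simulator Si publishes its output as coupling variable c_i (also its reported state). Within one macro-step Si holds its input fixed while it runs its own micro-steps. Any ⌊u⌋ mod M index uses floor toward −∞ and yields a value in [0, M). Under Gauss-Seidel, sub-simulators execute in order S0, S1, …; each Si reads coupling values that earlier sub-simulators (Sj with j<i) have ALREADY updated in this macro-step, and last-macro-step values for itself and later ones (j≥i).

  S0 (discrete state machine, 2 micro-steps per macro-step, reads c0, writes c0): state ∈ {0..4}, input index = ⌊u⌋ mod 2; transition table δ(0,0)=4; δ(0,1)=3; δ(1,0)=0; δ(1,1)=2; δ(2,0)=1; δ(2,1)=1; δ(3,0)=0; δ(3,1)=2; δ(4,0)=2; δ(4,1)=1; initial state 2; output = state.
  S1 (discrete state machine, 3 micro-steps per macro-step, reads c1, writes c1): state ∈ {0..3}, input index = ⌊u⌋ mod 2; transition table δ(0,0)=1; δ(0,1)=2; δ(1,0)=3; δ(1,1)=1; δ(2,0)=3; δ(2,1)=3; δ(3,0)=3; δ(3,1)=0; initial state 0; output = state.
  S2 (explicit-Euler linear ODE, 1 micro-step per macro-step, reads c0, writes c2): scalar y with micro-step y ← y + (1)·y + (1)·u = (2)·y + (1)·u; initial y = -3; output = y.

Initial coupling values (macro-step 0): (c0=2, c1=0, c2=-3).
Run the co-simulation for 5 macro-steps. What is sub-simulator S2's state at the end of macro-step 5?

S2 state at macro-step 5 = -76

macro 1: S0 reads c0=2 → after 2×micro: 0; S1 reads c1=0 → after 3×micro: 3; S2 reads c0=0 → after 1×micro: -6 ⇒ (c0=0, c1=3, c2=-6)
macro 2: S0 reads c0=0 → after 2×micro: 2; S1 reads c1=3 → after 3×micro: 3; S2 reads c0=2 → after 1×micro: -10 ⇒ (c0=2, c1=3, c2=-10)
macro 3: S0 reads c0=2 → after 2×micro: 0; S1 reads c1=3 → after 3×micro: 3; S2 reads c0=0 → after 1×micro: -20 ⇒ (c0=0, c1=3, c2=-20)
macro 4: S0 reads c0=0 → after 2×micro: 2; S1 reads c1=3 → after 3×micro: 3; S2 reads c0=2 → after 1×micro: -38 ⇒ (c0=2, c1=3, c2=-38)
macro 5: S0 reads c0=2 → after 2×micro: 0; S1 reads c1=3 → after 3×micro: 3; S2 reads c0=0 → after 1×micro: -76 ⇒ (c0=0, c1=3, c2=-76)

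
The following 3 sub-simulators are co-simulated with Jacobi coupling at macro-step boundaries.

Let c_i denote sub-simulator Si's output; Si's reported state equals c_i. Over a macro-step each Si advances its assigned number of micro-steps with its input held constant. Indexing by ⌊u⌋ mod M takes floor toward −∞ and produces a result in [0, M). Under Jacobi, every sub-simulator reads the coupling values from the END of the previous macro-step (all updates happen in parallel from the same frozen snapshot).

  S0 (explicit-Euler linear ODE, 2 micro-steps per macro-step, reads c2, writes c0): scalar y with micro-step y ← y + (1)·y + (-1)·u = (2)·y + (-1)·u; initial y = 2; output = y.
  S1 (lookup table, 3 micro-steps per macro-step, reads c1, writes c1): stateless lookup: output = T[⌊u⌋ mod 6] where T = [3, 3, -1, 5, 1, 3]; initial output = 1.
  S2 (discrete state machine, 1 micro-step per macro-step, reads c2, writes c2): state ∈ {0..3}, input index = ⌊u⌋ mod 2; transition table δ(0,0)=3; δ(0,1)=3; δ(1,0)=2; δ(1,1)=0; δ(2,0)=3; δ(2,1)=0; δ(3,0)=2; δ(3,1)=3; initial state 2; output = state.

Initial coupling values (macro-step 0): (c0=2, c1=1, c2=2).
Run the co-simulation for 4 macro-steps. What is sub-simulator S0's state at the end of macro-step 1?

macro 1: S0 reads c2=2 → after 2×micro: 2; S1 reads c1=1 → after 3×micro: 3; S2 reads c2=2 → after 1×micro: 3 ⇒ (c0=2, c1=3, c2=3)
macro 2: S0 reads c2=3 → after 2×micro: -1; S1 reads c1=3 → after 3×micro: 5; S2 reads c2=3 → after 1×micro: 3 ⇒ (c0=-1, c1=5, c2=3)
macro 3: S0 reads c2=3 → after 2×micro: -13; S1 reads c1=5 → after 3×micro: 3; S2 reads c2=3 → after 1×micro: 3 ⇒ (c0=-13, c1=3, c2=3)
macro 4: S0 reads c2=3 → after 2×micro: -61; S1 reads c1=3 → after 3×micro: 5; S2 reads c2=3 → after 1×micro: 3 ⇒ (c0=-61, c1=5, c2=3)

S0 state at macro-step 1 = 2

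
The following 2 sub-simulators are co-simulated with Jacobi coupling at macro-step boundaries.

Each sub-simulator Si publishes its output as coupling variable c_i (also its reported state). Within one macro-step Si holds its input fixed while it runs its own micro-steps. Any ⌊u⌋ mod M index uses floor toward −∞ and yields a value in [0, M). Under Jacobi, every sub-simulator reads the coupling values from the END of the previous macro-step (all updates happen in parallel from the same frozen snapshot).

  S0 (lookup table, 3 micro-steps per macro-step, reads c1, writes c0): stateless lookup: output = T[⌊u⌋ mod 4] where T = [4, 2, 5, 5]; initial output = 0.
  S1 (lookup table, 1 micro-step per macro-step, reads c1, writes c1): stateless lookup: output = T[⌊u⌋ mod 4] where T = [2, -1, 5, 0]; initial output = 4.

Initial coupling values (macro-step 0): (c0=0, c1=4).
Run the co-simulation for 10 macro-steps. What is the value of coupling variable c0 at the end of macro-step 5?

c0 at macro-step 5 = 4

macro 1: S0 reads c1=4 → after 3×micro: 4; S1 reads c1=4 → after 1×micro: 2 ⇒ (c0=4, c1=2)
macro 2: S0 reads c1=2 → after 3×micro: 5; S1 reads c1=2 → after 1×micro: 5 ⇒ (c0=5, c1=5)
macro 3: S0 reads c1=5 → after 3×micro: 2; S1 reads c1=5 → after 1×micro: -1 ⇒ (c0=2, c1=-1)
macro 4: S0 reads c1=-1 → after 3×micro: 5; S1 reads c1=-1 → after 1×micro: 0 ⇒ (c0=5, c1=0)
macro 5: S0 reads c1=0 → after 3×micro: 4; S1 reads c1=0 → after 1×micro: 2 ⇒ (c0=4, c1=2)
macro 6: S0 reads c1=2 → after 3×micro: 5; S1 reads c1=2 → after 1×micro: 5 ⇒ (c0=5, c1=5)
macro 7: S0 reads c1=5 → after 3×micro: 2; S1 reads c1=5 → after 1×micro: -1 ⇒ (c0=2, c1=-1)
macro 8: S0 reads c1=-1 → after 3×micro: 5; S1 reads c1=-1 → after 1×micro: 0 ⇒ (c0=5, c1=0)
macro 9: S0 reads c1=0 → after 3×micro: 4; S1 reads c1=0 → after 1×micro: 2 ⇒ (c0=4, c1=2)
macro 10: S0 reads c1=2 → after 3×micro: 5; S1 reads c1=2 → after 1×micro: 5 ⇒ (c0=5, c1=5)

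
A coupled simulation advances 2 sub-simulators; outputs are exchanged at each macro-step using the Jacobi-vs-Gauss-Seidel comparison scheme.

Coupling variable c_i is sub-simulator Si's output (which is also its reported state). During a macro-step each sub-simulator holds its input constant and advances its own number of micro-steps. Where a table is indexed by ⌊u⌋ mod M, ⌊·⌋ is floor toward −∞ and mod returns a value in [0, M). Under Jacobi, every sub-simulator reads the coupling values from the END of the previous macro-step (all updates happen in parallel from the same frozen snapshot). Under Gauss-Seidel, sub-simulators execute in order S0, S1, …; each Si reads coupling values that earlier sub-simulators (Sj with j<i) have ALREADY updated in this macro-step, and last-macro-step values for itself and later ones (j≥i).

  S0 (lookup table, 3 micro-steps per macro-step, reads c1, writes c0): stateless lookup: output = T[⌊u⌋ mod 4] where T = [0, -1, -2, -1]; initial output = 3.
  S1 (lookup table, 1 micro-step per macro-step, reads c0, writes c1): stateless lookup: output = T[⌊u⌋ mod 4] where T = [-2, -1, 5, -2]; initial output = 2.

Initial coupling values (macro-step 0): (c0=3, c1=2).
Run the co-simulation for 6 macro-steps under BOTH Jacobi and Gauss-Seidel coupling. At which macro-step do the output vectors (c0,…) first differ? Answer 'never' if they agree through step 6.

[Jacobi] macro 1: S0 reads c1=2 → after 3×micro: -2; S1 reads c0=3 → after 1×micro: -2 ⇒ (c0=-2, c1=-2)
[Jacobi] macro 2: S0 reads c1=-2 → after 3×micro: -2; S1 reads c0=-2 → after 1×micro: 5 ⇒ (c0=-2, c1=5)
[Jacobi] macro 3: S0 reads c1=5 → after 3×micro: -1; S1 reads c0=-2 → after 1×micro: 5 ⇒ (c0=-1, c1=5)
[Jacobi] macro 4: S0 reads c1=5 → after 3×micro: -1; S1 reads c0=-1 → after 1×micro: -2 ⇒ (c0=-1, c1=-2)
[Jacobi] macro 5: S0 reads c1=-2 → after 3×micro: -2; S1 reads c0=-1 → after 1×micro: -2 ⇒ (c0=-2, c1=-2)
[Jacobi] macro 6: S0 reads c1=-2 → after 3×micro: -2; S1 reads c0=-2 → after 1×micro: 5 ⇒ (c0=-2, c1=5)
[Gauss-Seidel] macro 1: S0 reads c1=2 → after 3×micro: -2; S1 reads c0=-2 → after 1×micro: 5 ⇒ (c0=-2, c1=5)
[Gauss-Seidel] macro 2: S0 reads c1=5 → after 3×micro: -1; S1 reads c0=-1 → after 1×micro: -2 ⇒ (c0=-1, c1=-2)
[Gauss-Seidel] macro 3: S0 reads c1=-2 → after 3×micro: -2; S1 reads c0=-2 → after 1×micro: 5 ⇒ (c0=-2, c1=5)
[Gauss-Seidel] macro 4: S0 reads c1=5 → after 3×micro: -1; S1 reads c0=-1 → after 1×micro: -2 ⇒ (c0=-1, c1=-2)
[Gauss-Seidel] macro 5: S0 reads c1=-2 → after 3×micro: -2; S1 reads c0=-2 → after 1×micro: 5 ⇒ (c0=-2, c1=5)
[Gauss-Seidel] macro 6: S0 reads c1=5 → after 3×micro: -1; S1 reads c0=-1 → after 1×micro: -2 ⇒ (c0=-1, c1=-2)

first divergence at macro-step: 1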